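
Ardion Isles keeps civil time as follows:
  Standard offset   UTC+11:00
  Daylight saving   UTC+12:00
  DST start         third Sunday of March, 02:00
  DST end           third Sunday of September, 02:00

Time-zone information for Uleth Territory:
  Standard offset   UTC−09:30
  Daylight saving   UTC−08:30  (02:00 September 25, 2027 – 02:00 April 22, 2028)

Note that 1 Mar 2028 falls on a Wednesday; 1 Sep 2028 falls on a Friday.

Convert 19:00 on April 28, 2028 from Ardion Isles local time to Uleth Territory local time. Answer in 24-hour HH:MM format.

21:30

1 March 2028 is a Wednesday, so the first Sunday is March 5 and the third is March 19.
1 September 2028 is a Friday, so the first Sunday is September 3 and the third is September 17.
April 28, 2028 lies within the daylight-saving period (19 March – 17 September), so Ardion Isles is on daylight time, UTC+12:00.
19:00 Ardion Isles − 12h = 07:00 UTC.
At the standard offset (UTC−09:30), 07:00 UTC − 9h30m = 21:30 Uleth Territory standard time (rolling into the previous day, 27 April 2028).
Daylight saving runs 25 September 2027 – 22 April 2028; the standard-time date in Uleth Territory, April 27, 2028, is outside that window, so Uleth Territory is on standard time at UTC−09:30.
07:00 UTC − 9h30m = 21:30 Uleth Territory (rolling into the previous day, 27 April 2028).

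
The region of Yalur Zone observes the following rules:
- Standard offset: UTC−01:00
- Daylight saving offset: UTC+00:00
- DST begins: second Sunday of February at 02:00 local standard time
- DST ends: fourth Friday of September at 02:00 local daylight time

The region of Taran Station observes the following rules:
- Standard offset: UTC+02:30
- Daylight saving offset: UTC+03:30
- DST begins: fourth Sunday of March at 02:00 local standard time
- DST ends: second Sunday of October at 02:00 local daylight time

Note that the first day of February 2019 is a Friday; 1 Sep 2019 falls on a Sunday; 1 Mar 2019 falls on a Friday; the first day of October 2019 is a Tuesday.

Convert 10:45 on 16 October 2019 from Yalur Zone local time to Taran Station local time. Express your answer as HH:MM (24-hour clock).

1 February 2019 is a Friday, so the first Sunday is February 3 and the second is February 10.
1 September 2019 is a Sunday, so the first Friday is September 6 and the fourth is September 27.
16 October 2019 is outside the daylight-saving period (10 February – 27 September), so Yalur Zone is on standard time, UTC−01:00.
10:45 Yalur Zone + 1h = 11:45 UTC.
1 March 2019 is a Friday, so the first Sunday is March 3 and the fourth is March 24.
1 October 2019 is a Tuesday, so the first Sunday is October 6 and the second is October 13.
At the standard offset (UTC+02:30), 11:45 UTC + 2h30m = 14:15 Taran Station standard time.
The standard-time date in Taran Station, 16 October 2019, does not fall between 24 March and 13 October, so daylight saving is not in effect and Taran Station is at UTC+02:30.
11:45 UTC + 2h30m = 14:15 Taran Station.

14:15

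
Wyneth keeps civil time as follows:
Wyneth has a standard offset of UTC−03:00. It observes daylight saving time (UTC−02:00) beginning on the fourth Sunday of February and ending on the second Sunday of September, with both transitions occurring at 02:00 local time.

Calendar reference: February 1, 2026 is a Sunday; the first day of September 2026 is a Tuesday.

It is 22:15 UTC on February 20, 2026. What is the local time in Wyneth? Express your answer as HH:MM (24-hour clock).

1 February 2026 is a Sunday, so the first Sunday is February 1 and the fourth is February 22.
1 September 2026 is a Tuesday, so the first Sunday is September 6 and the second is September 13.
At the standard offset (UTC−03:00), 22:15 UTC − 3h = 19:15 Wyneth standard time.
The standard-time date in Wyneth, February 20, 2026, does not fall between 22 February and 13 September, so daylight saving is not in effect and Wyneth is at UTC−03:00.
22:15 UTC − 3h = 19:15 local.

19:15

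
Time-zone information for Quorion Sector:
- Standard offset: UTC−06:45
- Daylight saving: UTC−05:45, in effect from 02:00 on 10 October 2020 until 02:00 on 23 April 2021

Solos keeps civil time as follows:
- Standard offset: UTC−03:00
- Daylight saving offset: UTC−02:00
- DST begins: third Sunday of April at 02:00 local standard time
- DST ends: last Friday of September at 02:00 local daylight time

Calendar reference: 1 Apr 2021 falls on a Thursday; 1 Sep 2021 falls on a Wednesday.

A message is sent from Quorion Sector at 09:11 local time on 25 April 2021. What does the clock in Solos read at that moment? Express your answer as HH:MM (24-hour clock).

Daylight saving runs 10 October 2020 – 23 April 2021; 25 April 2021 is outside that window, so Quorion Sector is on standard time at UTC−06:45.
09:11 Quorion Sector + 6h45m = 15:56 UTC.
1 April 2021 is a Thursday, so the first Sunday is April 4 and the third is April 18.
1 September 2021 is a Wednesday, so Fridays fall on 3, 10, 17, 24; the last is September 24.
At the standard offset (UTC−03:00), 15:56 UTC − 3h = 12:56 Solos standard time.
The standard-time date in Solos, 25 April 2021, lies within the daylight-saving period (18 April – 24 September), so Solos is on daylight time, UTC−02:00.
15:56 UTC − 2h = 13:56 Solos.

13:56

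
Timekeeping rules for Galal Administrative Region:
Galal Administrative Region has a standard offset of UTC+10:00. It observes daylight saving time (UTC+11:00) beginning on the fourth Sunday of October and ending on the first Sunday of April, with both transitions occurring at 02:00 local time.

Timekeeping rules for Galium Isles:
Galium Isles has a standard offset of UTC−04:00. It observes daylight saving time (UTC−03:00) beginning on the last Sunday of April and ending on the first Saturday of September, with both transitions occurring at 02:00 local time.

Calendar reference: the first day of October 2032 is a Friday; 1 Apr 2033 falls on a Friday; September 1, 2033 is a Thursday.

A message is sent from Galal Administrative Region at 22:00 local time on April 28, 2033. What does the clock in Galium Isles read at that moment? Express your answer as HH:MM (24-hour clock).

1 October 2032 is a Friday, so the first Sunday is October 3 and the fourth is October 24.
1 April 2033 is a Friday, so the first Sunday is April 3.
Daylight saving runs 24 October 2032 – 3 April 2033; April 28, 2033 is outside that window, so Galal Administrative Region is on standard time at UTC+10:00.
22:00 Galal Administrative Region − 10h = 12:00 UTC.
1 April 2033 is a Friday, so Sundays fall on 3, 10, 17, 24; the last is April 24.
1 September 2033 is a Thursday, so the first Saturday is September 3.
At the standard offset (UTC−04:00), 12:00 UTC − 4h = 08:00 Galium Isles standard time.
The standard-time date in Galium Isles, April 28, 2033, falls between 24 April and 3 September, so daylight saving is in effect and Galium Isles is at UTC−03:00.
12:00 UTC − 3h = 09:00 Galium Isles.

09:00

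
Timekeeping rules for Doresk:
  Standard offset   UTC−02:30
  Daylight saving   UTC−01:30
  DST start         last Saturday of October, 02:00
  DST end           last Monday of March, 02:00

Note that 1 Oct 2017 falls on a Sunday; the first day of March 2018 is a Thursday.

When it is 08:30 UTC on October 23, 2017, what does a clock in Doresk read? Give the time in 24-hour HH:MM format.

06:00

1 October 2017 is a Sunday, so Saturdays fall on 7, 14, 21, 28; the last is October 28.
1 March 2018 is a Thursday, so Mondays fall on 5, 12, 19, 26; the last is March 26.
At the standard offset (UTC−02:30), 08:30 UTC − 2h30m = 06:00 Doresk standard time.
The standard-time date in Doresk, October 23, 2017, does not fall between 28 October 2017 and 26 March 2018, so daylight saving is not in effect and Doresk is at UTC−02:30.
08:30 UTC − 2h30m = 06:00 local.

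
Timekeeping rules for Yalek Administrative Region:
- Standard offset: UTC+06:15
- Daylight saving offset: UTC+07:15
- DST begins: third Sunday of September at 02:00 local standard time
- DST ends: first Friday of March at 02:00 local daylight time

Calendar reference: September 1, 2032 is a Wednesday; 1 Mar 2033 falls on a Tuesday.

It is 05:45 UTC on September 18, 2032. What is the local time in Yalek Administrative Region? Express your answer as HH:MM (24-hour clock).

12:00

1 September 2032 is a Wednesday, so the first Sunday is September 5 and the third is September 19.
1 March 2033 is a Tuesday, so the first Friday is March 4.
At the standard offset (UTC+06:15), 05:45 UTC + 6h15m = 12:00 Yalek Administrative Region standard time.
The standard-time date in Yalek Administrative Region, September 18, 2032, is outside the daylight-saving period (19 September 2032 – 4 March 2033), so Yalek Administrative Region is on standard time, UTC+06:15.
05:45 UTC + 6h15m = 12:00 local.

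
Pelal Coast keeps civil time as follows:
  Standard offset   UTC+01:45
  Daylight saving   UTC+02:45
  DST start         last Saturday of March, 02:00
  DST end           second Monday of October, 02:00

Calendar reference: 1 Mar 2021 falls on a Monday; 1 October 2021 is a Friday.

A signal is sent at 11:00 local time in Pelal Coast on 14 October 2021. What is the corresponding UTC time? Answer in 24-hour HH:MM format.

1 March 2021 is a Monday, so Saturdays fall on 6, 13, 20, 27; the last is March 27.
1 October 2021 is a Friday, so the first Monday is October 4 and the second is October 11.
14 October 2021 does not fall between 27 March and 11 October, so daylight saving is not in effect and Pelal Coast is at UTC+01:45.
11:00 local − 1h45m = 09:15 UTC.

09:15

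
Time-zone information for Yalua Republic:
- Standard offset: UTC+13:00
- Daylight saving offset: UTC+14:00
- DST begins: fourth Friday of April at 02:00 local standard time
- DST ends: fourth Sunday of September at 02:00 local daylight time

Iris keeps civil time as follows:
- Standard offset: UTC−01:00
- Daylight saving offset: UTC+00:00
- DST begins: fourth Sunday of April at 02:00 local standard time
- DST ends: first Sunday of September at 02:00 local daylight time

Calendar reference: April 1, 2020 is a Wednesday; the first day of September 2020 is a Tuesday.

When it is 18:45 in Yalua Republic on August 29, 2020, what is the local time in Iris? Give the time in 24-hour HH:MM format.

1 April 2020 is a Wednesday, so the first Friday is April 3 and the fourth is April 24.
1 September 2020 is a Tuesday, so the first Sunday is September 6 and the fourth is September 27.
August 29, 2020 lies within the daylight-saving period (24 April – 27 September), so Yalua Republic is on daylight time, UTC+14:00.
18:45 Yalua Republic − 14h = 04:45 UTC.
1 April 2020 is a Wednesday, so the first Sunday is April 5 and the fourth is April 26.
1 September 2020 is a Tuesday, so the first Sunday is September 6.
At the standard offset (UTC−01:00), 04:45 UTC − 1h = 03:45 Iris standard time.
The standard-time date in Iris, August 29, 2020, lies within the daylight-saving period (26 April – 6 September), so Iris is on daylight time, UTC+00:00.
04:45 UTC + 0h = 04:45 Iris.

04:45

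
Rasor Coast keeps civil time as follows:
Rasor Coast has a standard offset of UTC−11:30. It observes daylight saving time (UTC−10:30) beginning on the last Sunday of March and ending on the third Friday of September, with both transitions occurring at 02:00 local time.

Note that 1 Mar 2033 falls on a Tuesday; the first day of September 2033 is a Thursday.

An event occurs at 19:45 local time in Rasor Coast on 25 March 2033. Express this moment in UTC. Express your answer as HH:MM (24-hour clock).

07:15

1 March 2033 is a Tuesday, so Sundays fall on 6, 13, 20, 27; the last is March 27.
1 September 2033 is a Thursday, so the first Friday is September 2 and the third is September 16.
25 March 2033 is outside the daylight-saving period (27 March – 16 September), so Rasor Coast is on standard time, UTC−11:30.
19:45 local + 11h30m = 07:15 UTC (rolling into the next day, 26 March 2033).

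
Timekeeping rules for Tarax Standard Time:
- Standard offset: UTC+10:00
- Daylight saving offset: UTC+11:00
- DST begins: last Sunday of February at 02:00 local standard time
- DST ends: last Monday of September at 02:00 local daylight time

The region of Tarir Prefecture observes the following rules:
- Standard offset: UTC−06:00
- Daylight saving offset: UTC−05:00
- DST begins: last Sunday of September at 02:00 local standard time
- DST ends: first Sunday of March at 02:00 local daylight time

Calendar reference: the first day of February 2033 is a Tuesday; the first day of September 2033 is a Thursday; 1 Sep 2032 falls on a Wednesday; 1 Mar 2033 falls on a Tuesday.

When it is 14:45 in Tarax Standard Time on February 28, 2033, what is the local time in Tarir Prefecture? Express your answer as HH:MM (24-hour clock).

22:45

1 February 2033 is a Tuesday, so Sundays fall on 6, 13, 20, 27; the last is February 27.
1 September 2033 is a Thursday, so Mondays fall on 5, 12, 19, 26; the last is September 26.
Daylight saving runs 27 February – 26 September; February 28, 2033 is inside that window, so Tarax Standard Time is at UTC+11:00.
14:45 Tarax Standard Time − 11h = 03:45 UTC.
1 September 2032 is a Wednesday, so Sundays fall on 5, 12, 19, 26; the last is September 26.
1 March 2033 is a Tuesday, so the first Sunday is March 6.
At the standard offset (UTC−06:00), 03:45 UTC − 6h = 21:45 Tarir Prefecture standard time (rolling into the previous day, 27 February 2033).
Daylight saving runs 26 September 2032 – 6 March 2033; the standard-time date in Tarir Prefecture, February 27, 2033, is inside that window, so Tarir Prefecture is at UTC−05:00.
03:45 UTC − 5h = 22:45 Tarir Prefecture (rolling into the previous day, 27 February 2033).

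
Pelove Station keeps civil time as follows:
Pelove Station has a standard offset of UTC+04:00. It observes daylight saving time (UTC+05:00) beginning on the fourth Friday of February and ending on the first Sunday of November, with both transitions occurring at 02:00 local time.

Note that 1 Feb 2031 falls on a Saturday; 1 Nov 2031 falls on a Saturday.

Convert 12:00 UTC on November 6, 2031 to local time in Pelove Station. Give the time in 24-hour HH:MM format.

1 February 2031 is a Saturday, so the first Friday is February 7 and the fourth is February 28.
1 November 2031 is a Saturday, so the first Sunday is November 2.
At the standard offset (UTC+04:00), 12:00 UTC + 4h = 16:00 Pelove Station standard time.
Daylight saving runs 28 February – 2 November; the standard-time date in Pelove Station, November 6, 2031, is outside that window, so Pelove Station is on standard time at UTC+04:00.
12:00 UTC + 4h = 16:00 local.

16:00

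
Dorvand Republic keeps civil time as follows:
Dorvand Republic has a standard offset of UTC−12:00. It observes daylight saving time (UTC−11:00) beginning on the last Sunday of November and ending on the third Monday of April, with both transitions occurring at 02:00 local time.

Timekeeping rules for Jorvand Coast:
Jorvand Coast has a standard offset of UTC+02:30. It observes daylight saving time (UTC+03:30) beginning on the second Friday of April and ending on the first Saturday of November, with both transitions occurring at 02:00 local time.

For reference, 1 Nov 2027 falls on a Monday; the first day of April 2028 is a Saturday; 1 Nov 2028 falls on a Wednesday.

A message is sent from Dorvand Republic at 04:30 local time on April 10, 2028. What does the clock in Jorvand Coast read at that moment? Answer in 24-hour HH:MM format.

1 November 2027 is a Monday, so Sundays fall on 7, 14, 21, 28; the last is November 28.
1 April 2028 is a Saturday, so the first Monday is April 3 and the third is April 17.
Daylight saving runs 28 November 2027 – 17 April 2028; April 10, 2028 is inside that window, so Dorvand Republic is at UTC−11:00.
04:30 Dorvand Republic + 11h = 15:30 UTC.
1 April 2028 is a Saturday, so the first Friday is April 7 and the second is April 14.
1 November 2028 is a Wednesday, so the first Saturday is November 4.
At the standard offset (UTC+02:30), 15:30 UTC + 2h30m = 18:00 Jorvand Coast standard time.
Daylight saving runs 14 April – 4 November; the standard-time date in Jorvand Coast, April 10, 2028, is outside that window, so Jorvand Coast is on standard time at UTC+02:30.
15:30 UTC + 2h30m = 18:00 Jorvand Coast.

18:00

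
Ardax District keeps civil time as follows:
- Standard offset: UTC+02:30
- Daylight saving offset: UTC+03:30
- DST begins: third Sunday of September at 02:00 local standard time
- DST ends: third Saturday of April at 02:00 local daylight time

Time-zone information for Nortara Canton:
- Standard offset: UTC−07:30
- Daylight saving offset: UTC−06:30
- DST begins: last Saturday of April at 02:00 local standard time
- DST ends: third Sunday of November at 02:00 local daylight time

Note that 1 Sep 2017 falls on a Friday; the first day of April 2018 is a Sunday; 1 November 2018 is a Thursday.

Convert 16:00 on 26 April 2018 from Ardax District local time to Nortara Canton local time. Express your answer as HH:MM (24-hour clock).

06:00

1 September 2017 is a Friday, so the first Sunday is September 3 and the third is September 17.
1 April 2018 is a Sunday, so the first Saturday is April 7 and the third is April 21.
26 April 2018 is outside the daylight-saving period (17 September 2017 – 21 April 2018), so Ardax District is on standard time, UTC+02:30.
16:00 Ardax District − 2h30m = 13:30 UTC.
1 April 2018 is a Sunday, so Saturdays fall on 7, 14, 21, 28; the last is April 28.
1 November 2018 is a Thursday, so the first Sunday is November 4 and the third is November 18.
At the standard offset (UTC−07:30), 13:30 UTC − 7h30m = 06:00 Nortara Canton standard time.
Daylight saving runs 28 April – 18 November; the standard-time date in Nortara Canton, 26 April 2018, is outside that window, so Nortara Canton is on standard time at UTC−07:30.
13:30 UTC − 7h30m = 06:00 Nortara Canton.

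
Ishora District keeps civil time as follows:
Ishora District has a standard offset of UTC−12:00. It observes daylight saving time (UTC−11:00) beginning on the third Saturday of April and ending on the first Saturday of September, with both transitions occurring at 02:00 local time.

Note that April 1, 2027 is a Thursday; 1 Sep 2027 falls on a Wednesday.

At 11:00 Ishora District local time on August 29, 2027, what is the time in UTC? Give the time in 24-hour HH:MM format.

1 April 2027 is a Thursday, so the first Saturday is April 3 and the third is April 17.
1 September 2027 is a Wednesday, so the first Saturday is September 4.
August 29, 2027 falls between 17 April and 4 September, so daylight saving is in effect and Ishora District is at UTC−11:00.
11:00 local + 11h = 22:00 UTC.

22:00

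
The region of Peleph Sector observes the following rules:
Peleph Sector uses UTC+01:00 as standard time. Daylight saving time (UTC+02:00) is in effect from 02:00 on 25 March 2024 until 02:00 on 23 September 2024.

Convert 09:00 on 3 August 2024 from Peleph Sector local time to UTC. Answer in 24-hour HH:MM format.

Daylight saving runs 25 March – 23 September; 3 August 2024 is inside that window, so Peleph Sector is at UTC+02:00.
09:00 local − 2h = 07:00 UTC.

07:00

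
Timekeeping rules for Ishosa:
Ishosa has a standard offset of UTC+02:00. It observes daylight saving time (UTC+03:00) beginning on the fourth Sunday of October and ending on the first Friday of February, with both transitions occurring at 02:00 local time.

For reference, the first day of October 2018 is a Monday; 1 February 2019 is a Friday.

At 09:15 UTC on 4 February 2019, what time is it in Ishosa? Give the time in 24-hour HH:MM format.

1 October 2018 is a Monday, so the first Sunday is October 7 and the fourth is October 28.
1 February 2019 is a Friday, so the first Friday is February 1.
At the standard offset (UTC+02:00), 09:15 UTC + 2h = 11:15 Ishosa standard time.
The standard-time date in Ishosa, 4 February 2019, is outside the daylight-saving period (28 October 2018 – 1 February 2019), so Ishosa is on standard time, UTC+02:00.
09:15 UTC + 2h = 11:15 local.

11:15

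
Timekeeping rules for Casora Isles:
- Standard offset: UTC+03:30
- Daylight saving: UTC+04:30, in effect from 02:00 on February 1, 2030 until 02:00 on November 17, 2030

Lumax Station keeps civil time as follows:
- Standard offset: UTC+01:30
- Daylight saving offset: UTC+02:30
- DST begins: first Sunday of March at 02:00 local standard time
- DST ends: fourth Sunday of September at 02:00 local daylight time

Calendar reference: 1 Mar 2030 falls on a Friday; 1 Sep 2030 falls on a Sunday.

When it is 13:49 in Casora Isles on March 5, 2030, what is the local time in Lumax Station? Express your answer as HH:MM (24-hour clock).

March 5, 2030 lies within the daylight-saving period (1 February – 17 November), so Casora Isles is on daylight time, UTC+04:30.
13:49 Casora Isles − 4h30m = 09:19 UTC.
1 March 2030 is a Friday, so the first Sunday is March 3.
1 September 2030 is a Sunday, so the first Sunday is September 1 and the fourth is September 22.
At the standard offset (UTC+01:30), 09:19 UTC + 1h30m = 10:49 Lumax Station standard time.
The standard-time date in Lumax Station, March 5, 2030, lies within the daylight-saving period (3 March – 22 September), so Lumax Station is on daylight time, UTC+02:30.
09:19 UTC + 2h30m = 11:49 Lumax Station.

11:49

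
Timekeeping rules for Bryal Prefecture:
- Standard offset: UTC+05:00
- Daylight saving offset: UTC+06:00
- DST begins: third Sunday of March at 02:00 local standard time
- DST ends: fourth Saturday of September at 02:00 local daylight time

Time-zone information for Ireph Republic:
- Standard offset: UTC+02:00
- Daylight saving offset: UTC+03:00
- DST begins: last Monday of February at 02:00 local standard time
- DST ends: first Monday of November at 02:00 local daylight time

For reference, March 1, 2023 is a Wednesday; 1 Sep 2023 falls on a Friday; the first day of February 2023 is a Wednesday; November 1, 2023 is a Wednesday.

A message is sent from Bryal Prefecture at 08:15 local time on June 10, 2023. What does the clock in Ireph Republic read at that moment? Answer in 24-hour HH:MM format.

05:15

1 March 2023 is a Wednesday, so the first Sunday is March 5 and the third is March 19.
1 September 2023 is a Friday, so the first Saturday is September 2 and the fourth is September 23.
Daylight saving runs 19 March – 23 September; June 10, 2023 is inside that window, so Bryal Prefecture is at UTC+06:00.
08:15 Bryal Prefecture − 6h = 02:15 UTC.
1 February 2023 is a Wednesday, so Mondays fall on 6, 13, 20, 27; the last is February 27.
1 November 2023 is a Wednesday, so the first Monday is November 6.
At the standard offset (UTC+02:00), 02:15 UTC + 2h = 04:15 Ireph Republic standard time.
The standard-time date in Ireph Republic, June 10, 2023, falls between 27 February and 6 November, so daylight saving is in effect and Ireph Republic is at UTC+03:00.
02:15 UTC + 3h = 05:15 Ireph Republic.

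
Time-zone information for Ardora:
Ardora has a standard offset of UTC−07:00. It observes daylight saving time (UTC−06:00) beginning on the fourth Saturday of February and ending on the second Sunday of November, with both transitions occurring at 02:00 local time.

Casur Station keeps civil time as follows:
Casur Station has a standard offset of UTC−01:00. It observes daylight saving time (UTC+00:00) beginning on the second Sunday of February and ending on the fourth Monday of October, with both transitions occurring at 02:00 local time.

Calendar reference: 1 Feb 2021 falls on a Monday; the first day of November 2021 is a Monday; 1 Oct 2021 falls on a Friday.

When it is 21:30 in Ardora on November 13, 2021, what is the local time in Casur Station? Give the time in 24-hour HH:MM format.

1 February 2021 is a Monday, so the first Saturday is February 6 and the fourth is February 27.
1 November 2021 is a Monday, so the first Sunday is November 7 and the second is November 14.
November 13, 2021 falls between 27 February and 14 November, so daylight saving is in effect and Ardora is at UTC−06:00.
21:30 Ardora + 6h = 03:30 UTC (rolling into the next day, 14 November 2021).
1 February 2021 is a Monday, so the first Sunday is February 7 and the second is February 14.
1 October 2021 is a Friday, so the first Monday is October 4 and the fourth is October 25.
At the standard offset (UTC−01:00), 03:30 UTC − 1h = 02:30 Casur Station standard time.
The standard-time date in Casur Station, November 14, 2021, does not fall between 14 February and 25 October, so daylight saving is not in effect and Casur Station is at UTC−01:00.
03:30 UTC − 1h = 02:30 Casur Station.

02:30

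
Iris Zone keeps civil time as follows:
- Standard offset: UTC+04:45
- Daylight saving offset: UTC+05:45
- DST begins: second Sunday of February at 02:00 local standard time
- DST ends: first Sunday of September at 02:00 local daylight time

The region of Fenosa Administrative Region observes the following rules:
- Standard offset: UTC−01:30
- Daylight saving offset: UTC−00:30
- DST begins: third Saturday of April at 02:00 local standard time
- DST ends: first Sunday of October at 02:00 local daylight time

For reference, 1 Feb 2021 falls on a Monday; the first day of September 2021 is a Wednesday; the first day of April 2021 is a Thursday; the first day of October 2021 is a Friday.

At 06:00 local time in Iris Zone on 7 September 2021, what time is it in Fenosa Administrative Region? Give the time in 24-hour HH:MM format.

1 February 2021 is a Monday, so the first Sunday is February 7 and the second is February 14.
1 September 2021 is a Wednesday, so the first Sunday is September 5.
Daylight saving runs 14 February – 5 September; 7 September 2021 is outside that window, so Iris Zone is on standard time at UTC+04:45.
06:00 Iris Zone − 4h45m = 01:15 UTC.
1 April 2021 is a Thursday, so the first Saturday is April 3 and the third is April 17.
1 October 2021 is a Friday, so the first Sunday is October 3.
At the standard offset (UTC−01:30), 01:15 UTC − 1h30m = 23:45 Fenosa Administrative Region standard time (rolling into the previous day, 6 September 2021).
Daylight saving runs 17 April – 3 October; the standard-time date in Fenosa Administrative Region, 6 September 2021, is inside that window, so Fenosa Administrative Region is at UTC−00:30.
01:15 UTC − 0h30m = 00:45 Fenosa Administrative Region.

00:45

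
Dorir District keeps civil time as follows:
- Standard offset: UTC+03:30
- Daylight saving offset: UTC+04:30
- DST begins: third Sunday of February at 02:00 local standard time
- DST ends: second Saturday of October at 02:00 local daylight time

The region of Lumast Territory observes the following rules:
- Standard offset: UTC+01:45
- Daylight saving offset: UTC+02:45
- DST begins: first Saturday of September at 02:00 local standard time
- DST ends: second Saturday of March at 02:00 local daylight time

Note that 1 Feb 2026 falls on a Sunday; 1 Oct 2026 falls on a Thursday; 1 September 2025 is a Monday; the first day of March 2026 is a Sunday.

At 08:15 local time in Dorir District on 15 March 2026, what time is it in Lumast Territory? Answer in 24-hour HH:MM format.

1 February 2026 is a Sunday, so the first Sunday is February 1 and the third is February 15.
1 October 2026 is a Thursday, so the first Saturday is October 3 and the second is October 10.
15 March 2026 falls between 15 February and 10 October, so daylight saving is in effect and Dorir District is at UTC+04:30.
08:15 Dorir District − 4h30m = 03:45 UTC.
1 September 2025 is a Monday, so the first Saturday is September 6.
1 March 2026 is a Sunday, so the first Saturday is March 7 and the second is March 14.
At the standard offset (UTC+01:45), 03:45 UTC + 1h45m = 05:30 Lumast Territory standard time.
The standard-time date in Lumast Territory, 15 March 2026, is outside the daylight-saving period (6 September 2025 – 14 March 2026), so Lumast Territory is on standard time, UTC+01:45.
03:45 UTC + 1h45m = 05:30 Lumast Territory.

05:30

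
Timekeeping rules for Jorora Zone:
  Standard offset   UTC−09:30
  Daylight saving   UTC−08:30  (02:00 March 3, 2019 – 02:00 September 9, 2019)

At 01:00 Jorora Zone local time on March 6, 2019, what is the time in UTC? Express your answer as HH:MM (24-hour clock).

March 6, 2019 falls between 3 March and 9 September, so daylight saving is in effect and Jorora Zone is at UTC−08:30.
01:00 local + 8h30m = 09:30 UTC.

09:30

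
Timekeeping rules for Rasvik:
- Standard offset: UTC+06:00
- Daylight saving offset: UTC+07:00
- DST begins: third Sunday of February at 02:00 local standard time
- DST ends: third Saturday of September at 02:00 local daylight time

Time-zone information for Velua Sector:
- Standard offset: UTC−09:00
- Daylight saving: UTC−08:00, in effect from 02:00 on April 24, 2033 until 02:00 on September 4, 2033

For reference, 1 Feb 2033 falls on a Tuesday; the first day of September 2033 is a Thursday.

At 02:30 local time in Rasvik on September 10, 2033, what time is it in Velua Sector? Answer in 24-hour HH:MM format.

10:30

1 February 2033 is a Tuesday, so the first Sunday is February 6 and the third is February 20.
1 September 2033 is a Thursday, so the first Saturday is September 3 and the third is September 17.
Daylight saving runs 20 February – 17 September; September 10, 2033 is inside that window, so Rasvik is at UTC+07:00.
02:30 Rasvik − 7h = 19:30 UTC (rolling into the previous day, 9 September 2033).
At the standard offset (UTC−09:00), 19:30 UTC − 9h = 10:30 Velua Sector standard time.
Daylight saving runs 24 April – 4 September; the standard-time date in Velua Sector, September 9, 2033, is outside that window, so Velua Sector is on standard time at UTC−09:00.
19:30 UTC − 9h = 10:30 Velua Sector.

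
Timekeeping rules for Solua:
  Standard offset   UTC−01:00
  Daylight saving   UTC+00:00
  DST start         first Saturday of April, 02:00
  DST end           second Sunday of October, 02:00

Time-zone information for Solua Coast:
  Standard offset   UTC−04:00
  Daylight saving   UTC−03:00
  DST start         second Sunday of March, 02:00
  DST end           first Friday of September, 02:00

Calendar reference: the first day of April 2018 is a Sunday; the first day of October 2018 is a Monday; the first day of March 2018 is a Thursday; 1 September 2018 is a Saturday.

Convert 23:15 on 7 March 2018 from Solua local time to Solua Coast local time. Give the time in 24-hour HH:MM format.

20:15

1 April 2018 is a Sunday, so the first Saturday is April 7.
1 October 2018 is a Monday, so the first Sunday is October 7 and the second is October 14.
7 March 2018 does not fall between 7 April and 14 October, so daylight saving is not in effect and Solua is at UTC−01:00.
23:15 Solua + 1h = 00:15 UTC (rolling into the next day, 8 March 2018).
1 March 2018 is a Thursday, so the first Sunday is March 4 and the second is March 11.
1 September 2018 is a Saturday, so the first Friday is September 7.
At the standard offset (UTC−04:00), 00:15 UTC − 4h = 20:15 Solua Coast standard time (rolling into the previous day, 7 March 2018).
The standard-time date in Solua Coast, 7 March 2018, does not fall between 11 March and 7 September, so daylight saving is not in effect and Solua Coast is at UTC−04:00.
00:15 UTC − 4h = 20:15 Solua Coast (rolling into the previous day, 7 March 2018).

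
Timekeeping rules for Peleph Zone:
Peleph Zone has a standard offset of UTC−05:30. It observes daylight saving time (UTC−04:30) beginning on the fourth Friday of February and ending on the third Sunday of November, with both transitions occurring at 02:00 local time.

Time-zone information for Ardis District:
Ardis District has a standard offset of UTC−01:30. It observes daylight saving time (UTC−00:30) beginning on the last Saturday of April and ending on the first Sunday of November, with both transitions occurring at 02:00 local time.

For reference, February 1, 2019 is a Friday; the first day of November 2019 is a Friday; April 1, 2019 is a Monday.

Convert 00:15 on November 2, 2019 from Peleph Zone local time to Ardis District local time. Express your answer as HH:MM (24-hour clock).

04:15

1 February 2019 is a Friday, so the first Friday is February 1 and the fourth is February 22.
1 November 2019 is a Friday, so the first Sunday is November 3 and the third is November 17.
November 2, 2019 falls between 22 February and 17 November, so daylight saving is in effect and Peleph Zone is at UTC−04:30.
00:15 Peleph Zone + 4h30m = 04:45 UTC.
1 April 2019 is a Monday, so Saturdays fall on 6, 13, 20, 27; the last is April 27.
1 November 2019 is a Friday, so the first Sunday is November 3.
At the standard offset (UTC−01:30), 04:45 UTC − 1h30m = 03:15 Ardis District standard time.
Daylight saving runs 27 April – 3 November; the standard-time date in Ardis District, November 2, 2019, is inside that window, so Ardis District is at UTC−00:30.
04:45 UTC − 0h30m = 04:15 Ardis District.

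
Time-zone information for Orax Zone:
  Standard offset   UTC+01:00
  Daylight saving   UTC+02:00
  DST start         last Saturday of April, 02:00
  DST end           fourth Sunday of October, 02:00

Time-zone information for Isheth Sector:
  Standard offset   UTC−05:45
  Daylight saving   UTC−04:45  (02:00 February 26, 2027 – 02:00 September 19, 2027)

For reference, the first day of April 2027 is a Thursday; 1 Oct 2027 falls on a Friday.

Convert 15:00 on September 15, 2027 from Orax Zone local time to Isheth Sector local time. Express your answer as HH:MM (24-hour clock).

1 April 2027 is a Thursday, so Saturdays fall on 3, 10, 17, 24; the last is April 24.
1 October 2027 is a Friday, so the first Sunday is October 3 and the fourth is October 24.
September 15, 2027 falls between 24 April and 24 October, so daylight saving is in effect and Orax Zone is at UTC+02:00.
15:00 Orax Zone − 2h = 13:00 UTC.
At the standard offset (UTC−05:45), 13:00 UTC − 5h45m = 07:15 Isheth Sector standard time.
The standard-time date in Isheth Sector, September 15, 2027, falls between 26 February and 19 September, so daylight saving is in effect and Isheth Sector is at UTC−04:45.
13:00 UTC − 4h45m = 08:15 Isheth Sector.

08:15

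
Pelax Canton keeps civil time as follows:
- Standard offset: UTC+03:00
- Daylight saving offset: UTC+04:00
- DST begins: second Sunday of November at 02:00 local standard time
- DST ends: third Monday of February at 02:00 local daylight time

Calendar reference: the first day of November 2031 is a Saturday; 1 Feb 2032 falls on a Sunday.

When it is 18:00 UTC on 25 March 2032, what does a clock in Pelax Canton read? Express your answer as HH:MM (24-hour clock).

21:00

1 November 2031 is a Saturday, so the first Sunday is November 2 and the second is November 9.
1 February 2032 is a Sunday, so the first Monday is February 2 and the third is February 16.
At the standard offset (UTC+03:00), 18:00 UTC + 3h = 21:00 Pelax Canton standard time.
Daylight saving runs 9 November 2031 – 16 February 2032; the standard-time date in Pelax Canton, 25 March 2032, is outside that window, so Pelax Canton is on standard time at UTC+03:00.
18:00 UTC + 3h = 21:00 local.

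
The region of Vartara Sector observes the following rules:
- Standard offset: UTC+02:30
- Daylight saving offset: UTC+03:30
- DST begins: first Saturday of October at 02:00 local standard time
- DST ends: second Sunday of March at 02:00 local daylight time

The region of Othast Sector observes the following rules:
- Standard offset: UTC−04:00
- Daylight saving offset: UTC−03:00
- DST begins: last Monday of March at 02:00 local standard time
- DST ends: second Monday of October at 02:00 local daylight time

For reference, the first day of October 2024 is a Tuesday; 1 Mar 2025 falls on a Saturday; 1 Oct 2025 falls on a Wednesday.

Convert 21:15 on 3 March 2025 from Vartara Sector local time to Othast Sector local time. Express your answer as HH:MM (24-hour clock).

1 October 2024 is a Tuesday, so the first Saturday is October 5.
1 March 2025 is a Saturday, so the first Sunday is March 2 and the second is March 9.
Daylight saving runs 5 October 2024 – 9 March 2025; 3 March 2025 is inside that window, so Vartara Sector is at UTC+03:30.
21:15 Vartara Sector − 3h30m = 17:45 UTC.
1 March 2025 is a Saturday, so Mondays fall on 3, 10, 17, 24, 31; the last is March 31.
1 October 2025 is a Wednesday, so the first Monday is October 6 and the second is October 13.
At the standard offset (UTC−04:00), 17:45 UTC − 4h = 13:45 Othast Sector standard time.
The standard-time date in Othast Sector, 3 March 2025, is outside the daylight-saving period (31 March – 13 October), so Othast Sector is on standard time, UTC−04:00.
17:45 UTC − 4h = 13:45 Othast Sector.

13:45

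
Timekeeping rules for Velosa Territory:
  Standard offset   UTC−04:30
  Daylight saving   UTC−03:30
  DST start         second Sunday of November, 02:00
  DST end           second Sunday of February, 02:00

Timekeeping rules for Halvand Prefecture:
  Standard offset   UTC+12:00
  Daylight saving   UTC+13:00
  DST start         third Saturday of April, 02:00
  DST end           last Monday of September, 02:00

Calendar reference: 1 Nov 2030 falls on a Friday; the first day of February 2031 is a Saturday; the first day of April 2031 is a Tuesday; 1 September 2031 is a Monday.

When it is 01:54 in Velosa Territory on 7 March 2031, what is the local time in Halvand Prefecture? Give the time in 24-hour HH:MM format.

1 November 2030 is a Friday, so the first Sunday is November 3 and the second is November 10.
1 February 2031 is a Saturday, so the first Sunday is February 2 and the second is February 9.
Daylight saving runs 10 November 2030 – 9 February 2031; 7 March 2031 is outside that window, so Velosa Territory is on standard time at UTC−04:30.
01:54 Velosa Territory + 4h30m = 06:24 UTC.
1 April 2031 is a Tuesday, so the first Saturday is April 5 and the third is April 19.
1 September 2031 is a Monday, so Mondays fall on 1, 8, 15, 22, 29; the last is September 29.
At the standard offset (UTC+12:00), 06:24 UTC + 12h = 18:24 Halvand Prefecture standard time.
Daylight saving runs 19 April – 29 September; the standard-time date in Halvand Prefecture, 7 March 2031, is outside that window, so Halvand Prefecture is on standard time at UTC+12:00.
06:24 UTC + 12h = 18:24 Halvand Prefecture.

18:24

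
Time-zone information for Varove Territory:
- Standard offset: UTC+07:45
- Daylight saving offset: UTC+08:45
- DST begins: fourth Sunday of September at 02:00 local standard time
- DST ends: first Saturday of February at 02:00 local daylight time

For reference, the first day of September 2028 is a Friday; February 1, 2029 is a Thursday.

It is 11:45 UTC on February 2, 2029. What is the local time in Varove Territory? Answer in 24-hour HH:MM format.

1 September 2028 is a Friday, so the first Sunday is September 3 and the fourth is September 24.
1 February 2029 is a Thursday, so the first Saturday is February 3.
At the standard offset (UTC+07:45), 11:45 UTC + 7h45m = 19:30 Varove Territory standard time.
Daylight saving runs 24 September 2028 – 3 February 2029; the standard-time date in Varove Territory, February 2, 2029, is inside that window, so Varove Territory is at UTC+08:45.
11:45 UTC + 8h45m = 20:30 local.

20:30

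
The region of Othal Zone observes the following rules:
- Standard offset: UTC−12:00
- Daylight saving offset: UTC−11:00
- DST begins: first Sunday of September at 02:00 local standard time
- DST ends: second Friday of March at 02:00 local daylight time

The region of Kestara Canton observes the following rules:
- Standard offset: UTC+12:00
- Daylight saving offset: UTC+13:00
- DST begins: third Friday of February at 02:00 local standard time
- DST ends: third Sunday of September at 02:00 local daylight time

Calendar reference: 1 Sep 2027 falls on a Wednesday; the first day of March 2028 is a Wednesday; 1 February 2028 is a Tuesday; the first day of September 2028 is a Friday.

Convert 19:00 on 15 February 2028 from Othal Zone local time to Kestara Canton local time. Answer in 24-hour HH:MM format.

18:00

1 September 2027 is a Wednesday, so the first Sunday is September 5.
1 March 2028 is a Wednesday, so the first Friday is March 3 and the second is March 10.
Daylight saving runs 5 September 2027 – 10 March 2028; 15 February 2028 is inside that window, so Othal Zone is at UTC−11:00.
19:00 Othal Zone + 11h = 06:00 UTC (rolling into the next day, 16 February 2028).
1 February 2028 is a Tuesday, so the first Friday is February 4 and the third is February 18.
1 September 2028 is a Friday, so the first Sunday is September 3 and the third is September 17.
At the standard offset (UTC+12:00), 06:00 UTC + 12h = 18:00 Kestara Canton standard time.
Daylight saving runs 18 February – 17 September; the standard-time date in Kestara Canton, 16 February 2028, is outside that window, so Kestara Canton is on standard time at UTC+12:00.
06:00 UTC + 12h = 18:00 Kestara Canton.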